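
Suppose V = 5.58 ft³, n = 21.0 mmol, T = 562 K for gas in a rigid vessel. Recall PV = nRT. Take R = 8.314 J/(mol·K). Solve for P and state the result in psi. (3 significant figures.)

0.0901 psi

From the ideal-gas law: P = nRT/V.
V = 5.58 ft³ = 0.1580 m³; n = 21.0 mmol = 0.02100 mol; T = 562 K; R = 8.314 J/(mol·K).
P = 621.0 Pa
621.0 Pa × (1 psi / 6895 Pa) = 0.09007 psi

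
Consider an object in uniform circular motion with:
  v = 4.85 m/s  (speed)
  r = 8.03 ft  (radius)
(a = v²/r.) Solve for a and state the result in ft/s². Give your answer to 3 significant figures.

31.5 ft/s²

a is given directly by: a = v²/r.
v = 4.85 m/s; r = 8.03 ft = 2.448 m.
a = 9.611 m/s²
9.611 m/s² × (1 ft/s² / 0.3048 m/s²) = 31.53 ft/s²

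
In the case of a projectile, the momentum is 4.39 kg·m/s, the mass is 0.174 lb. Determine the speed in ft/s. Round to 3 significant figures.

Solving p = m·v for v: v = p/m.
p = 4.39 kg·m/s; m = 0.174 lb = 0.07893 kg.
v = 55.62 m/s
55.62 m/s × (1 ft/s / 0.3048 m/s) = 182.5 ft/s

182 ft/s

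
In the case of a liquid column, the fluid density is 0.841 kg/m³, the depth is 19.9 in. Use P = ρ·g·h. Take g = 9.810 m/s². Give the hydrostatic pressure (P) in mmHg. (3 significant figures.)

0.0313 mmHg

Directly: P = ρgh.
ρ = 0.841 kg/m³; h = 19.9 in = 0.5055 m; g = 9.810 m/s².
P = 4.170 Pa  (the unit combination reduces to kg/(m·s²) = Pa)
4.170 Pa × (1 mmHg / 133.3 Pa) = 0.03128 mmHg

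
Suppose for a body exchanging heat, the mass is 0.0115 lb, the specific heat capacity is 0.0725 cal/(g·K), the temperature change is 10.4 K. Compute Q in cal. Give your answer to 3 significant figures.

Q is given directly by: Q = mcΔT.
m = 0.0115 lb = 0.005216 kg; c = 0.0725 cal/(g·K) = 303.3 J/(kg·K); ΔT = 10.4 K.
Q = 16.46 J
16.46 J × (1 cal / 4.184 J) = 3.933 cal

3.93 cal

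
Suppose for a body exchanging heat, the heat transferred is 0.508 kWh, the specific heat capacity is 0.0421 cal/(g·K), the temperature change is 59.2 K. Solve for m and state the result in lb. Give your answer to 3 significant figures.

387 lb

Rearranging: m = Q/(c·ΔT).
Q = 0.508 kWh = 1.829×10^6 J; c = 0.0421 cal/(g·K) = 176.1 J/(kg·K); ΔT = 59.2 K.
m = 175.4 kg
175.4 kg × (1 lb / 0.4536 kg) = 386.6 lb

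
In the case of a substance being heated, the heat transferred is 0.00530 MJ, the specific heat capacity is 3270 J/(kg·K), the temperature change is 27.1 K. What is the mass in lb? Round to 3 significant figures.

0.132 lb

Rearranging: m = Q/(c·ΔT).
Q = 0.00530 MJ = 5300 J; c = 3270 J/(kg·K); ΔT = 27.1 K.
m = 0.05981 kg
0.05981 kg × (1 lb / 0.4536 kg) = 0.1319 lb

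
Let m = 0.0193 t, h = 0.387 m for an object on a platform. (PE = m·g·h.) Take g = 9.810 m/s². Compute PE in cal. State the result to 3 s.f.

PE is given directly by: PE = mgh.
m = 0.0193 t = 19.30 kg; h = 0.387 m; g = 9.810 m/s².
PE = 73.27 J
73.27 J × (1 cal / 4.184 J) = 17.51 cal

17.5 cal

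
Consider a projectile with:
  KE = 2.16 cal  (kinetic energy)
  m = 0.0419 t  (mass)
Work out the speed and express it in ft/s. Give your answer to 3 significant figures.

Rearranging KE = ½mv² for v: v = √(2·KE/m).
KE = 2.16 cal = 9.037 J; m = 0.0419 t = 41.90 kg.
v = 0.6568 m/s
0.6568 m/s × (1 ft/s / 0.3048 m/s) = 2.155 ft/s

2.15 ft/s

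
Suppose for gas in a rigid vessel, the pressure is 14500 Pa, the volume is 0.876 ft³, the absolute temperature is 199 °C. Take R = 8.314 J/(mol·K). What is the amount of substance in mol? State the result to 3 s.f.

From the ideal-gas law: n = PV/(RT).
P = 14500 Pa; V = 0.876 ft³ = 0.02481 m³; T = 199 °C = 472.1 K; R = 8.314 J/(mol·K).
n = 0.09163 mol

0.0916 mol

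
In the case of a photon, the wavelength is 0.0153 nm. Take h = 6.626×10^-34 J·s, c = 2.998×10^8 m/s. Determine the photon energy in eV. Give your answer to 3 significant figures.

E is given directly by: E = hc/λ.
λ = 0.0153 nm = 1.530×10^-11 m; h = 6.626×10^-34 J·s; c = 2.998×10^8 m/s.
E = 1.298×10^-14 J
1.298×10^-14 J × (1 eV / 1.602×10^-19 J) = 81037 eV

81000 eV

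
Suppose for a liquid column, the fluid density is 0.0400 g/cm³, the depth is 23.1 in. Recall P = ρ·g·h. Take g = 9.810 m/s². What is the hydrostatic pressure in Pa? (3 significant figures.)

Directly: P = ρgh.
ρ = 0.0400 g/cm³ = 40.00 kg/m³; h = 23.1 in = 0.5867 m; g = 9.810 m/s².
P = 230.2 Pa  (the unit combination reduces to kg/(m·s²) = Pa)

230 Pa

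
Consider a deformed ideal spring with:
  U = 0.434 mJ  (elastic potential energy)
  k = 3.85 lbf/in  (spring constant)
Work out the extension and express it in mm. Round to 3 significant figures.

1.13 mm

Rearranging: x = √(2U/k).
U = 0.434 mJ = 4.340×10^-4 J; k = 3.85 lbf/in = 674.2 N/m.
x = 0.001135 m
0.001135 m × (1 mm / 0.001000 m) = 1.135 mm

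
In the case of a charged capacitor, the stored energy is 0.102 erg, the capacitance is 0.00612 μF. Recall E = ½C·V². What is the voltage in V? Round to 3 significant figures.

Solving E = ½C·V² for V: V = √(2E/C).
E = 0.102 erg = 1.020×10^-8 J; C = 0.00612 μF = 6.120×10^-9 F.
V = 1.826 V

1.83 V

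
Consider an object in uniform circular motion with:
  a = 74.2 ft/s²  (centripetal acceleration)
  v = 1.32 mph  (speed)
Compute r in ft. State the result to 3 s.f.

Rearranging a = v²/r for r: r = v²/a.
a = 74.2 ft/s² = 22.62 m/s²; v = 1.32 mph = 0.5901 m/s.
r = 0.01540 m
0.01540 m × (1 ft / 0.3048 m) = 0.05051 ft

0.0505 ft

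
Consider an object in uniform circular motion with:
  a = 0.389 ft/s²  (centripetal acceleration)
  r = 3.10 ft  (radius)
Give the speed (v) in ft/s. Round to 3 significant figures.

1.10 ft/s

Solving a = v²/r for v: v = √(a·r).
a = 0.389 ft/s² = 0.1186 m/s²; r = 3.10 ft = 0.9449 m.
v = 0.3347 m/s
0.3347 m/s × (1 ft/s / 0.3048 m/s) = 1.098 ft/s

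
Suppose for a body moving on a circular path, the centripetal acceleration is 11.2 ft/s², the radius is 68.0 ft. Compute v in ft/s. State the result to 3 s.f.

27.6 ft/s

Rearranging a = v²/r for v: v = √(a·r).
a = 11.2 ft/s² = 3.414 m/s²; r = 68.0 ft = 20.73 m.
v = 8.412 m/s
8.412 m/s × (1 ft/s / 0.3048 m/s) = 27.60 ft/s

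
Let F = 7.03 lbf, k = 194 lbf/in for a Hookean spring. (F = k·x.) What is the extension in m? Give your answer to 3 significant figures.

Rearranging F = k·x for x: x = F/k.
F = 7.03 lbf = 31.27 N; k = 194 lbf/in = 33975 N/m.
x = 9.204×10^-4 m

9.20×10^-4 m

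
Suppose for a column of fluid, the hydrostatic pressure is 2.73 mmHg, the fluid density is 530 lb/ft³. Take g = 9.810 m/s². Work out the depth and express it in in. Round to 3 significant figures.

Rearranging: h = P/(ρ·g).
P = 2.73 mmHg = 364.0 Pa; ρ = 530 lb/ft³ = 8490 kg/m³; g = 9.810 m/s².
h = 0.004370 m
0.004370 m × (1 in / 0.02540 m) = 0.1721 in

0.172 in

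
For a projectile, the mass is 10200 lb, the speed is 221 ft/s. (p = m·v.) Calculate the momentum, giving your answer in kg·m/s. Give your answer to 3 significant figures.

Directly: p = mv.
m = 10200 lb = 4627 kg; v = 221 ft/s = 67.36 m/s.
p = 3.117×10^5 kg·m/s  (the unit combination reduces to kg·m/s = kg·m/s)

3.12×10^5 kg·m/s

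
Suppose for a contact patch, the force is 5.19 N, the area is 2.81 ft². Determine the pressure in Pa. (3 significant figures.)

P is given directly by: P = F/A.
F = 5.19 N; A = 2.81 ft² = 0.2611 m².
P = 19.88 Pa

19.9 Pa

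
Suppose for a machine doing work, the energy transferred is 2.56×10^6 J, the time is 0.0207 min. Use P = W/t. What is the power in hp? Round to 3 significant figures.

2760 hp

P is given directly by: P = W/t.
W = 2.56×10^6 J; t = 0.0207 min = 1.242 s.
P = 2.061×10^6 W  (the unit combination reduces to kg·m²/s³ = W)
2.061×10^6 W × (1 hp / 745.7 W) = 2764 hp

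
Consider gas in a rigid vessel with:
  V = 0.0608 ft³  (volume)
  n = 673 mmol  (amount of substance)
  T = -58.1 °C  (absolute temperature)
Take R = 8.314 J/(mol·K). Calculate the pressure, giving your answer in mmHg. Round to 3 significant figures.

Directly: P = nRT/V.
V = 0.0608 ft³ = 0.001722 m³; n = 673 mmol = 0.6730 mol; T = -58.1 °C = 215.0 K; R = 8.314 J/(mol·K).
P = 6.989×10^5 Pa
6.989×10^5 Pa × (1 mmHg / 133.3 Pa) = 5242 mmHg

5240 mmHg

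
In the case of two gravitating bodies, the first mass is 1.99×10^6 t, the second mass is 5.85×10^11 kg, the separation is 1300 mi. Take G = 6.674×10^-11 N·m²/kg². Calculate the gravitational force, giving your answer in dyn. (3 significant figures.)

Directly: F = Gm₁m₂/r².
m₁ = 1.99×10^6 t = 1.990×10^9 kg; m₂ = 5.85×10^11 kg; r = 1300 mi = 2.092×10^6 m; G = 6.674×10^-11 N·m²/kg².
F = 0.01775 N
0.01775 N × (1 dyn / 1.000×10^-5 N) = 1775 dyn

1780 dyn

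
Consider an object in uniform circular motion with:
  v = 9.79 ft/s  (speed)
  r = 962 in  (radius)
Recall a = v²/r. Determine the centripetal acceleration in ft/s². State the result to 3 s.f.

1.20 ft/s²

a is given directly by: a = v²/r.
v = 9.79 ft/s = 2.984 m/s; r = 962 in = 24.43 m.
a = 0.3644 m/s²
0.3644 m/s² × (1 ft/s² / 0.3048 m/s²) = 1.196 ft/s²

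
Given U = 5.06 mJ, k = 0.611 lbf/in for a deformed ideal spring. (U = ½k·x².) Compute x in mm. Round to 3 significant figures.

9.73 mm

Rearranging: x = √(2U/k).
U = 5.06 mJ = 0.005060 J; k = 0.611 lbf/in = 107.0 N/m.
x = 0.009725 m
0.009725 m × (1 mm / 0.001000 m) = 9.725 mm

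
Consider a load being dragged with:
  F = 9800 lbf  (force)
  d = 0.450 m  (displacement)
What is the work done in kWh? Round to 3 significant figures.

0.00545 kWh

Directly: W = F·d.
F = 9800 lbf = 43593 N; d = 0.450 m.
W = 19617 J  (the unit combination reduces to kg·m²/s² = J)
19617 J × (1 kWh / 3.600×10^6 J) = 0.005449 kWh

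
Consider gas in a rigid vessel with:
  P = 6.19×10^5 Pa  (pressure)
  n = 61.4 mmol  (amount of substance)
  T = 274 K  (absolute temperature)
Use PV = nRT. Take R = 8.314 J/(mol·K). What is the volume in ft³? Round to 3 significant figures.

From the ideal-gas law: V = nRT/P.
P = 6.19×10^5 Pa; n = 61.4 mmol = 0.06140 mol; T = 274 K; R = 8.314 J/(mol·K).
V = 2.260×10^-4 m³
2.260×10^-4 m³ × (1 ft³ / 0.02832 m³) = 0.007980 ft³

0.00798 ft³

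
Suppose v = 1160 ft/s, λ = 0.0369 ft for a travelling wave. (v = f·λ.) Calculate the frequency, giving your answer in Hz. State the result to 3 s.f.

Rearranging v = f·λ for f: f = v/λ.
v = 1160 ft/s = 353.6 m/s; λ = 0.0369 ft = 0.01125 m.
f = 31436 Hz

31400 Hz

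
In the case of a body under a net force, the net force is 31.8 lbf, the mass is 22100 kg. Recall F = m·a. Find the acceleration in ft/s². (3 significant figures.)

Rearranging: a = F/m.
F = 31.8 lbf = 141.5 N; m = 22100 kg.
a = 0.006401 m/s²
0.006401 m/s² × (1 ft/s² / 0.3048 m/s²) = 0.02100 ft/s²

0.0210 ft/s²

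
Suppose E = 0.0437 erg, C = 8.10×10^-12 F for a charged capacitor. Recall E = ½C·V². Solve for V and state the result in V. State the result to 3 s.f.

Rearranging E = ½C·V² for V: V = √(2E/C).
E = 0.0437 erg = 4.370×10^-9 J; C = 8.10×10^-12 F.
V = 32.85 V

32.8 V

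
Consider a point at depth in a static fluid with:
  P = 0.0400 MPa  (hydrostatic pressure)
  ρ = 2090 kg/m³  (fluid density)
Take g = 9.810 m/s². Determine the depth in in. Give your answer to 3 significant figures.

76.8 in

Rearranging: h = P/(ρ·g).
P = 0.0400 MPa = 40000 Pa; ρ = 2090 kg/m³; g = 9.810 m/s².
h = 1.951 m
1.951 m × (1 in / 0.02540 m) = 76.81 in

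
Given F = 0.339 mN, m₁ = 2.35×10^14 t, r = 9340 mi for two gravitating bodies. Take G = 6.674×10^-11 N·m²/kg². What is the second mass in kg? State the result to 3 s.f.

Solving F = G·m₁·m₂/r² for m₂: m₂ = F·r²/(G·m₁).
F = 0.339 mN = 3.390×10^-4 N; m₁ = 2.35×10^14 t = 2.350×10^17 kg; r = 9340 mi = 1.503×10^7 m; G = 6.674×10^-11 N·m²/kg².
m₂ = 4884 kg

4880 kg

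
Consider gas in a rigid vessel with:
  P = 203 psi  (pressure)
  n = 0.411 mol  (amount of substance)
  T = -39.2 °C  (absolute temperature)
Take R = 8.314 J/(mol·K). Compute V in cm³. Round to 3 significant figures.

From the ideal-gas law: V = nRT/P.
P = 203 psi = 1.400×10^6 Pa; n = 0.411 mol; T = -39.2 °C = 233.9 K; R = 8.314 J/(mol·K).
V = 5.712×10^-4 m³
5.712×10^-4 m³ × (1 cm³ / 1.000×10^-6 m³) = 571.2 cm³

571 cm³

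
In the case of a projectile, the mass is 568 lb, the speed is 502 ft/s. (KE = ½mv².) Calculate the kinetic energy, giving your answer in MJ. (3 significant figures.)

Directly: KE = ½mv².
m = 568 lb = 257.6 kg; v = 502 ft/s = 153.0 m/s.
KE = 3.016×10^6 J  (the unit combination reduces to kg·m²/s² = J)
3.016×10^6 J × (1 MJ / 1.000×10^6 J) = 3.016 MJ

3.02 MJ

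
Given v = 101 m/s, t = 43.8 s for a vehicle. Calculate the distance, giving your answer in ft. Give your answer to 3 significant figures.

14500 ft

Rearranging: d = v·t.
v = 101 m/s; t = 43.8 s.
d = 4424 m
4424 m × (1 ft / 0.3048 m) = 14514 ft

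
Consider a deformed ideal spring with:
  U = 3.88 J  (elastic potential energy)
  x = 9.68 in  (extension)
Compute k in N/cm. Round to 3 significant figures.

Solving U = ½k·x² for k: k = 2U/x².
U = 3.88 J; x = 9.68 in = 0.2459 m.
k = 128.4 N/m
128.4 N/m × (1 N/cm / 100.0 N/m) = 1.284 N/cm

1.28 N/cm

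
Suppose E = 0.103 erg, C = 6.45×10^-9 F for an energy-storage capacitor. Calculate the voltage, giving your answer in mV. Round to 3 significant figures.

Solving E = ½C·V² for V: V = √(2E/C).
E = 0.103 erg = 1.030×10^-8 J; C = 6.45×10^-9 F.
V = 1.787 V
1.787 V × (1 mV / 0.001000 V) = 1787 mV

1790 mV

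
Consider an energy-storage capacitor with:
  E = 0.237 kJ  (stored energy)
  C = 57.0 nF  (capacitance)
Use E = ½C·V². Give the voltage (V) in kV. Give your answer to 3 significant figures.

Rearranging: V = √(2E/C).
E = 0.237 kJ = 237.0 J; C = 57.0 nF = 5.700×10^-8 F.
V = 91191 V
91191 V × (1 kV / 1000 V) = 91.19 kV

91.2 kV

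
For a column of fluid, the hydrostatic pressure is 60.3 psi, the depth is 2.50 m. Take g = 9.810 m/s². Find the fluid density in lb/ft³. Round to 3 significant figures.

1060 lb/ft³

Rearranging P = ρ·g·h for ρ: ρ = P/(g·h).
P = 60.3 psi = 4.158×10^5 Pa; h = 2.50 m; g = 9.810 m/s².
ρ = 16952 kg/m³
16952 kg/m³ × (1 lb/ft³ / 16.02 kg/m³) = 1058 lb/ft³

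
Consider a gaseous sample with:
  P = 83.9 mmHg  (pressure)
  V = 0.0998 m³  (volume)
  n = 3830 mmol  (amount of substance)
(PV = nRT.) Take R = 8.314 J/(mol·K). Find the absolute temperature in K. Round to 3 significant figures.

35.1 K

From the ideal-gas law: T = PV/(nR).
P = 83.9 mmHg = 11186 Pa; V = 0.0998 m³; n = 3830 mmol = 3.830 mol; R = 8.314 J/(mol·K).
T = 35.06 K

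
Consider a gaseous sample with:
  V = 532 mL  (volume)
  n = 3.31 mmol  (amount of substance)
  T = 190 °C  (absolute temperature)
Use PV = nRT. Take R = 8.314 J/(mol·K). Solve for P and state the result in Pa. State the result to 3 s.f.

From the ideal-gas law: P = nRT/V.
V = 532 mL = 5.320×10^-4 m³; n = 3.31 mmol = 0.003310 mol; T = 190 °C = 463.1 K; R = 8.314 J/(mol·K).
P = 23958 Pa  (the unit combination reduces to kg/(m·s²) = Pa)

24000 Pa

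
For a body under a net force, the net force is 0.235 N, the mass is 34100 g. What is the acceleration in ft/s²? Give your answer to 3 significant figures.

0.0226 ft/s²

From Newton's second law: a = F/m.
F = 0.235 N; m = 34100 g = 34.10 kg.
a = 0.006891 m/s²
0.006891 m/s² × (1 ft/s² / 0.3048 m/s²) = 0.02261 ft/s²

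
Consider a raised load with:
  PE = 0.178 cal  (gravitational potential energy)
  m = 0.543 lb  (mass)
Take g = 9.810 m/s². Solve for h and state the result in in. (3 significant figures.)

Rearranging PE = m·g·h for h: h = PE/(m·g).
PE = 0.178 cal = 0.7448 J; m = 0.543 lb = 0.2463 kg; g = 9.810 m/s².
h = 0.3082 m
0.3082 m × (1 in / 0.02540 m) = 12.14 in

12.1 in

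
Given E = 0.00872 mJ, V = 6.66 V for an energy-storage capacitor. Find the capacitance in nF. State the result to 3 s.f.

Rearranging: C = 2E/V².
E = 0.00872 mJ = 8.720×10^-6 J; V = 6.66 V.
C = 3.932×10^-7 F
3.932×10^-7 F × (1 nF / 1.000×10^-9 F) = 393.2 nF

393 nF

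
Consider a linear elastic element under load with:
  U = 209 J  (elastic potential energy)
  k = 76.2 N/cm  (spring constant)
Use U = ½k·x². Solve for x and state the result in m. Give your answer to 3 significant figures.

Rearranging U = ½k·x² for x: x = √(2U/k).
U = 209 J; k = 76.2 N/cm = 7620 N/m.
x = 0.2342 m

0.234 m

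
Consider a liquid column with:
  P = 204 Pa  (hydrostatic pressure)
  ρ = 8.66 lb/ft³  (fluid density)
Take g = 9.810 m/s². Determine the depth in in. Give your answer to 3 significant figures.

Solving P = ρ·g·h for h: h = P/(ρ·g).
P = 204 Pa; ρ = 8.66 lb/ft³ = 138.7 kg/m³; g = 9.810 m/s².
h = 0.1499 m
0.1499 m × (1 in / 0.02540 m) = 5.902 in

5.90 in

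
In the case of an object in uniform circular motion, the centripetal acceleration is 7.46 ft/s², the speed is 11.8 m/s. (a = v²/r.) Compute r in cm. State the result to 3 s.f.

Solving a = v²/r for r: r = v²/a.
a = 7.46 ft/s² = 2.274 m/s²; v = 11.8 m/s.
r = 61.24 m
61.24 m × (1 cm / 0.01000 m) = 6124 cm

6120 cm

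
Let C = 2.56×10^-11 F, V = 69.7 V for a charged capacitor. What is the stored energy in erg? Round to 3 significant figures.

Directly: E = ½CV².
C = 2.56×10^-11 F; V = 69.7 V.
E = 6.218×10^-8 J
6.218×10^-8 J × (1 erg / 1.000×10^-7 J) = 0.6218 erg

0.622 erg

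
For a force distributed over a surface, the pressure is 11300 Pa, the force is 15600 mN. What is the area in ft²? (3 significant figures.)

0.0149 ft²

Rearranging P = F/A for A: A = F/P.
P = 11300 Pa; F = 15600 mN = 15.60 N.
A = 0.001381 m²
0.001381 m² × (1 ft² / 0.09290 m²) = 0.01486 ft²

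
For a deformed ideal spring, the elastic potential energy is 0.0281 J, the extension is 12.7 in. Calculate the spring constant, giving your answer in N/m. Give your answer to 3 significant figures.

Rearranging: k = 2U/x².
U = 0.0281 J; x = 12.7 in = 0.3226 m.
k = 0.5401 N/m

0.540 N/m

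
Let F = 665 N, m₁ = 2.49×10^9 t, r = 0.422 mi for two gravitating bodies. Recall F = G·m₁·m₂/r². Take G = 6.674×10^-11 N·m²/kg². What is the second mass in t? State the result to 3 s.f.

From Newton's law of gravitation: m₂ = F·r²/(G·m₁).
F = 665 N; m₁ = 2.49×10^9 t = 2.490×10^12 kg; r = 0.422 mi = 679.1 m; G = 6.674×10^-11 N·m²/kg².
m₂ = 1.846×10^6 kg
1.846×10^6 kg × (1 t / 1000 kg) = 1846 t

1850 t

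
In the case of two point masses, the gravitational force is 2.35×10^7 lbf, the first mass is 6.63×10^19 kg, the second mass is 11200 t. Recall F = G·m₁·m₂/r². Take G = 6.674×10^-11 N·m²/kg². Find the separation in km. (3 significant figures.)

From Newton's law of gravitation: r = √(G·m₁m₂/F).
F = 2.35×10^7 lbf = 1.045×10^8 N; m₁ = 6.63×10^19 kg; m₂ = 11200 t = 1.120×10^7 kg; G = 6.674×10^-11 N·m²/kg².
r = 21774 m
21774 m × (1 km / 1000 m) = 21.77 km

21.8 km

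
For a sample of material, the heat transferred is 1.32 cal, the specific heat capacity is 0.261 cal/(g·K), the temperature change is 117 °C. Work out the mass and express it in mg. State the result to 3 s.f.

Rearranging Q = m·c·ΔT for m: m = Q/(c·ΔT).
Q = 1.32 cal = 5.523 J; c = 0.261 cal/(g·K) = 1092 J/(kg·K); ΔT = 117 °C = 117.0 K.
m = 4.323×10^-5 kg
4.323×10^-5 kg × (1 mg / 1.000×10^-6 kg) = 43.23 mg

43.2 mg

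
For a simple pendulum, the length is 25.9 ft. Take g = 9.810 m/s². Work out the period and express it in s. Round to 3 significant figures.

5.64 s

Directly: T = 2π√(L/g).
L = 25.9 ft = 7.894 m; g = 9.810 m/s².
T = 5.636 s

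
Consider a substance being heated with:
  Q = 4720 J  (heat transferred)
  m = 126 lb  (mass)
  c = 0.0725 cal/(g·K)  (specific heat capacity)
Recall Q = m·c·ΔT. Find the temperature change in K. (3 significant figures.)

Rearranging: ΔT = Q/(m·c).
Q = 4720 J; m = 126 lb = 57.15 kg; c = 0.0725 cal/(g·K) = 303.3 J/(kg·K).
ΔT = 0.2723 K

0.272 K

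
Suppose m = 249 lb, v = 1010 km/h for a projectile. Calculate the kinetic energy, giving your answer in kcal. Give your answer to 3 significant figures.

1060 kcal

Directly: KE = ½mv².
m = 249 lb = 112.9 kg; v = 1010 km/h = 280.6 m/s.
KE = 4.445×10^6 J
4.445×10^6 J × (1 kcal / 4184 J) = 1062 kcal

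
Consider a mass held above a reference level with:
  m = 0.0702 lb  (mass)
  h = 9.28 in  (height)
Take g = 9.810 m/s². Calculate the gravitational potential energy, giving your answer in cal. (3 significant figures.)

Directly: PE = mgh.
m = 0.0702 lb = 0.03184 kg; h = 9.28 in = 0.2357 m; g = 9.810 m/s².
PE = 0.07363 J
0.07363 J × (1 cal / 4.184 J) = 0.01760 cal

0.0176 cal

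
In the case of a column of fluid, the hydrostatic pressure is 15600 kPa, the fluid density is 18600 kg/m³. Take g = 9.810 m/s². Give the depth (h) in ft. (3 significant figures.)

280 ft

Rearranging: h = P/(ρ·g).
P = 15600 kPa = 1.560×10^7 Pa; ρ = 18600 kg/m³; g = 9.810 m/s².
h = 85.50 m
85.50 m × (1 ft / 0.3048 m) = 280.5 ft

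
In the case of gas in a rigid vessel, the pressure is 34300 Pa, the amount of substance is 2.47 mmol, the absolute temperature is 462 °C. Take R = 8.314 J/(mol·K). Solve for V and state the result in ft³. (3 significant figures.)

0.0155 ft³

From the ideal-gas law: V = nRT/P.
P = 34300 Pa; n = 2.47 mmol = 0.002470 mol; T = 462 °C = 735.1 K; R = 8.314 J/(mol·K).
V = 4.401×10^-4 m³
4.401×10^-4 m³ × (1 ft³ / 0.02832 m³) = 0.01554 ft³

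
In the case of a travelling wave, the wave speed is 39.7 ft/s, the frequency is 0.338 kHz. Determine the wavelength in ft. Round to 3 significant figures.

Rearranging v = f·λ for λ: λ = v/f.
v = 39.7 ft/s = 12.10 m/s; f = 0.338 kHz = 338.0 Hz.
λ = 0.03580 m
0.03580 m × (1 ft / 0.3048 m) = 0.1175 ft

0.117 ft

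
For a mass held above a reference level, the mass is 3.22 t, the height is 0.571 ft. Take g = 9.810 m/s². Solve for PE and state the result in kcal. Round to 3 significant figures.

Directly: PE = mgh.
m = 3.22 t = 3220 kg; h = 0.571 ft = 0.1740 m; g = 9.810 m/s².
PE = 5498 J
5498 J × (1 kcal / 4184 J) = 1.314 kcal

1.31 kcal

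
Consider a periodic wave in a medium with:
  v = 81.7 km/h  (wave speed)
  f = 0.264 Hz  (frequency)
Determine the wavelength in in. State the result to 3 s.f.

Solving v = f·λ for λ: λ = v/f.
v = 81.7 km/h = 22.69 m/s; f = 0.264 Hz.
λ = 85.96 m
85.96 m × (1 in / 0.02540 m) = 3384 in

3380 in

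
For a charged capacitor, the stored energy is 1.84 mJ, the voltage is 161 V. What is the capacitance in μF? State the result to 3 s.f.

Rearranging: C = 2E/V².
E = 1.84 mJ = 0.001840 J; V = 161 V.
C = 1.420×10^-7 F
1.420×10^-7 F × (1 μF / 1.000×10^-6 F) = 0.1420 μF

0.142 μF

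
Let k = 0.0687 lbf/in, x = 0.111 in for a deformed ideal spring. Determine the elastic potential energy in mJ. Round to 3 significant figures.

Directly: U = ½kx².
k = 0.0687 lbf/in = 12.03 N/m; x = 0.111 in = 0.002819 m.
U = 4.782×10^-5 J  (the unit combination reduces to kg·m²/s² = J)
4.782×10^-5 J × (1 mJ / 0.001000 J) = 0.04782 mJ

0.0478 mJ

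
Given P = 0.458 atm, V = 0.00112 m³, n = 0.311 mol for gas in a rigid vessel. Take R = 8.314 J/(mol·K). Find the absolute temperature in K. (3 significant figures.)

From the ideal-gas law: T = PV/(nR).
P = 0.458 atm = 46407 Pa; V = 0.00112 m³; n = 0.311 mol; R = 8.314 J/(mol·K).
T = 20.10 K

20.1 K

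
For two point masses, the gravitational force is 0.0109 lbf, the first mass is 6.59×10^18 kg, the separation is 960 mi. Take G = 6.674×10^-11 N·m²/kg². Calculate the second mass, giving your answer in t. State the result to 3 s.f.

0.263 t

Solving F = G·m₁·m₂/r² for m₂: m₂ = F·r²/(G·m₁).
F = 0.0109 lbf = 0.04849 N; m₁ = 6.59×10^18 kg; r = 960 mi = 1.545×10^6 m; G = 6.674×10^-11 N·m²/kg².
m₂ = 263.1 kg
263.1 kg × (1 t / 1000 kg) = 0.2631 t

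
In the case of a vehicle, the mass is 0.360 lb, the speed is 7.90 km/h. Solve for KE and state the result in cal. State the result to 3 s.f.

Directly: KE = ½mv².
m = 0.360 lb = 0.1633 kg; v = 7.90 km/h = 2.194 m/s.
KE = 0.3932 J
0.3932 J × (1 cal / 4.184 J) = 0.09397 cal

0.0940 cal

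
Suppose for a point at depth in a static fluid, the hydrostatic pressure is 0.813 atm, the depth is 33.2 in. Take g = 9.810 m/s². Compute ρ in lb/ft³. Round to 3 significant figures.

Solving P = ρ·g·h for ρ: ρ = P/(g·h).
P = 0.813 atm = 82377 Pa; h = 33.2 in = 0.8433 m; g = 9.810 m/s².
ρ = 9958 kg/m³
9958 kg/m³ × (1 lb/ft³ / 16.02 kg/m³) = 621.6 lb/ft³

622 lb/ft³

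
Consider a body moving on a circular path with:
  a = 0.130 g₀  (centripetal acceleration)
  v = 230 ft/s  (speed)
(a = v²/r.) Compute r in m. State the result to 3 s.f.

3850 m

Rearranging a = v²/r for r: r = v²/a.
a = 0.130 g₀ = 1.275 m/s²; v = 230 ft/s = 70.10 m/s.
r = 3855 m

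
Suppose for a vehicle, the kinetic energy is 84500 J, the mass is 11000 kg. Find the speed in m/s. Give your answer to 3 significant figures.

Rearranging KE = ½mv² for v: v = √(2·KE/m).
KE = 84500 J; m = 11000 kg.
v = 3.920 m/s

3.92 m/s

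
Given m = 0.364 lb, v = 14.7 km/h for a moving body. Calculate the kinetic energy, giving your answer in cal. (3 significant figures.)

0.329 cal

Directly: KE = ½mv².
m = 0.364 lb = 0.1651 kg; v = 14.7 km/h = 4.083 m/s.
KE = 1.376 J
1.376 J × (1 cal / 4.184 J) = 0.3290 cal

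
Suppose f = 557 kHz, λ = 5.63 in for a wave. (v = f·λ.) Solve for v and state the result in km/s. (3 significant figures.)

Directly: v = fλ.
f = 557 kHz = 5.570×10^5 Hz; λ = 5.63 in = 0.1430 m.
v = 79652 m/s
79652 m/s × (1 km/s / 1000 m/s) = 79.65 km/s

79.7 km/s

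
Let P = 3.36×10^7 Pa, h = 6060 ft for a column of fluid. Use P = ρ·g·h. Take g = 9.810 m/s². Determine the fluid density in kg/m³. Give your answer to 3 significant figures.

Solving P = ρ·g·h for ρ: ρ = P/(g·h).
P = 3.36×10^7 Pa; h = 6060 ft = 1847 m; g = 9.810 m/s².
ρ = 1854 kg/m³

1850 kg/m³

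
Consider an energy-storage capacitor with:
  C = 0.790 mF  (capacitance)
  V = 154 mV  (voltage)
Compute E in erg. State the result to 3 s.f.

E is given directly by: E = ½CV².
C = 0.790 mF = 7.900×10^-4 F; V = 154 mV = 0.1540 V.
E = 9.368×10^-6 J
9.368×10^-6 J × (1 erg / 1.000×10^-7 J) = 93.68 erg

93.7 erg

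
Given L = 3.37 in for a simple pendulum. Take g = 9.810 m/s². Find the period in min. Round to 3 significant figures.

0.00978 min

Directly: T = 2π√(L/g).
L = 3.37 in = 0.08560 m; g = 9.810 m/s².
T = 0.5869 s
0.5869 s × (1 min / 60.00 s) = 0.009782 min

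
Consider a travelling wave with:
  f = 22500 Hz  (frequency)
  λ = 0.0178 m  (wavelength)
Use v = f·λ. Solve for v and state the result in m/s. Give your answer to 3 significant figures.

400 m/s

v is given directly by: v = fλ.
f = 22500 Hz; λ = 0.0178 m.
v = 400.5 m/s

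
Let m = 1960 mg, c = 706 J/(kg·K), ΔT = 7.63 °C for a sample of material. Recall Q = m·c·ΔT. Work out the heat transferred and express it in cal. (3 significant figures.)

2.52 cal

Directly: Q = mcΔT.
m = 1960 mg = 0.001960 kg; c = 706 J/(kg·K); ΔT = 7.63 °C = 7.630 K.
Q = 10.56 J  (the unit combination reduces to kg·m²/s² = J)
10.56 J × (1 cal / 4.184 J) = 2.523 cal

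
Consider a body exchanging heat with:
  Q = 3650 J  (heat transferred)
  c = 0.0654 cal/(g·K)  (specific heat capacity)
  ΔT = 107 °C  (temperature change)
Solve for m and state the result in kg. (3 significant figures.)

Rearranging: m = Q/(c·ΔT).
Q = 3650 J; c = 0.0654 cal/(g·K) = 273.6 J/(kg·K); ΔT = 107 °C = 107.0 K.
m = 0.1247 kg

0.125 kg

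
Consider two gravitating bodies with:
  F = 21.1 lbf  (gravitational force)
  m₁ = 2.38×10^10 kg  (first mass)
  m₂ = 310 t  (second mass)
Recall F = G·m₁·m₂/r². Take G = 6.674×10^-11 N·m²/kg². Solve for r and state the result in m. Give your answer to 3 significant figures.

72.4 m

From Newton's law of gravitation: r = √(G·m₁m₂/F).
F = 21.1 lbf = 93.86 N; m₁ = 2.38×10^10 kg; m₂ = 310 t = 3.100×10^5 kg; G = 6.674×10^-11 N·m²/kg².
r = 72.43 m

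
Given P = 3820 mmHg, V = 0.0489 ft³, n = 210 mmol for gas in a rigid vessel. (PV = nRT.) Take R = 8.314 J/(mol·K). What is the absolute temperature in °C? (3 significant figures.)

Solving PV = nRT for T: T = PV/(nR).
P = 3820 mmHg = 5.093×10^5 Pa; V = 0.0489 ft³ = 0.001385 m³; n = 210 mmol = 0.2100 mol; R = 8.314 J/(mol·K).
T = 403.9 K
403.9 K − 273.15 = 130.8 °C

131 °C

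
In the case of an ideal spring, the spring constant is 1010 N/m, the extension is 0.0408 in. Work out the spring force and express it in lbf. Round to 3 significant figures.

From Hooke's law: F = kx.
k = 1010 N/m; x = 0.0408 in = 0.001036 m.
F = 1.047 N
1.047 N × (1 lbf / 4.448 N) = 0.2353 lbf

0.235 lbf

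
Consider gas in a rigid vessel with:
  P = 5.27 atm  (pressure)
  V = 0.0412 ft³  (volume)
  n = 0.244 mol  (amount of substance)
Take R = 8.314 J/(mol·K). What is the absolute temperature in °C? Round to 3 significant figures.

33.9 °C

From the ideal-gas law: T = PV/(nR).
P = 5.27 atm = 5.340×10^5 Pa; V = 0.0412 ft³ = 0.001167 m³; n = 0.244 mol; R = 8.314 J/(mol·K).
T = 307.1 K
307.1 K − 273.15 = 33.94 °C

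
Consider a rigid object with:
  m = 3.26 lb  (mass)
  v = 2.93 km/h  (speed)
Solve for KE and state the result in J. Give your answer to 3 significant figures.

KE is given directly by: KE = ½mv².
m = 3.26 lb = 1.479 kg; v = 2.93 km/h = 0.8139 m/s.
KE = 0.4898 J

0.490 J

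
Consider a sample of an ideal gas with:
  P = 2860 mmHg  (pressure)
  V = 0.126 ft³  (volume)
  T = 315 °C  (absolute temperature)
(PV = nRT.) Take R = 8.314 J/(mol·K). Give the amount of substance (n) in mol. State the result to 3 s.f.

Rearranging PV = nRT for n: n = PV/(RT).
P = 2860 mmHg = 3.813×10^5 Pa; V = 0.126 ft³ = 0.003568 m³; T = 315 °C = 588.1 K; R = 8.314 J/(mol·K).
n = 0.2782 mol

0.278 mol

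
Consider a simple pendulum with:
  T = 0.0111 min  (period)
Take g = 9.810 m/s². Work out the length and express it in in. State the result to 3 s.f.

Rearranging T = 2π√(L/g) for L: L = g·(T/2π)².
T = 0.0111 min = 0.6660 s; g = 9.810 m/s².
L = 0.1102 m
0.1102 m × (1 in / 0.02540 m) = 4.339 in

4.34 in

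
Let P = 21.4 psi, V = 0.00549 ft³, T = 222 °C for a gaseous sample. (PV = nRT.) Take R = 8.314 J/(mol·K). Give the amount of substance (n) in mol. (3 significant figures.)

0.00557 mol

From the ideal-gas law: n = PV/(RT).
P = 21.4 psi = 1.475×10^5 Pa; V = 0.00549 ft³ = 1.555×10^-4 m³; T = 222 °C = 495.1 K; R = 8.314 J/(mol·K).
n = 0.005572 mol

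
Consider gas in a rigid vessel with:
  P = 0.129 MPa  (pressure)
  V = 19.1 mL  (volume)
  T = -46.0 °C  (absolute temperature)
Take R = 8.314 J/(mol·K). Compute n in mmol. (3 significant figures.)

1.30 mmol

Rearranging PV = nRT for n: n = PV/(RT).
P = 0.129 MPa = 1.290×10^5 Pa; V = 19.1 mL = 1.910×10^-5 m³; T = -46.0 °C = 227.1 K; R = 8.314 J/(mol·K).
n = 0.001305 mol
0.001305 mol × (1 mmol / 0.001000 mol) = 1.305 mmol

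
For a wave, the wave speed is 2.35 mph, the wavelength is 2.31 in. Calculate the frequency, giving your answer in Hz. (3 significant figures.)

Rearranging: f = v/λ.
v = 2.35 mph = 1.051 m/s; λ = 2.31 in = 0.05867 m.
f = 17.90 Hz

17.9 Hz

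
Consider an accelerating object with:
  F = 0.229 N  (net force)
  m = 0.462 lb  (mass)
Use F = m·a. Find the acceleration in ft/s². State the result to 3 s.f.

Rearranging: a = F/m.
F = 0.229 N; m = 0.462 lb = 0.2096 kg.
a = 1.093 m/s²
1.093 m/s² × (1 ft/s² / 0.3048 m/s²) = 3.585 ft/s²

3.59 ft/s²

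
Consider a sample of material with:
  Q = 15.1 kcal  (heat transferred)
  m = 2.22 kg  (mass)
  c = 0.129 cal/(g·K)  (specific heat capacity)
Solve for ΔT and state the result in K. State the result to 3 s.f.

Rearranging Q = m·c·ΔT for ΔT: ΔT = Q/(m·c).
Q = 15.1 kcal = 63178 J; m = 2.22 kg; c = 0.129 cal/(g·K) = 539.7 J/(kg·K).
ΔT = 52.73 K

52.7 K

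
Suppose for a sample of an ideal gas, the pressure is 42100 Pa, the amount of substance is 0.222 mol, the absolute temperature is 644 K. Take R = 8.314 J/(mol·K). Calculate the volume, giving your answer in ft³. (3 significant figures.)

From the ideal-gas law: V = nRT/P.
P = 42100 Pa; n = 0.222 mol; T = 644 K; R = 8.314 J/(mol·K).
V = 0.02823 m³
0.02823 m³ × (1 ft³ / 0.02832 m³) = 0.9971 ft³

0.997 ft³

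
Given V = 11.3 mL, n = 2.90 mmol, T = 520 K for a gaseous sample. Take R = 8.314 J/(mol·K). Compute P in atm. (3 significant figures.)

From the ideal-gas law: P = nRT/V.
V = 11.3 mL = 1.130×10^-5 m³; n = 2.90 mmol = 0.002900 mol; T = 520 K; R = 8.314 J/(mol·K).
P = 1.110×10^6 Pa
1.110×10^6 Pa × (1 atm / 1.013×10^5 Pa) = 10.95 atm

11.0 atm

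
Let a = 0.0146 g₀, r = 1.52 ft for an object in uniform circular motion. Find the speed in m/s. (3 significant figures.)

Rearranging a = v²/r for v: v = √(a·r).
a = 0.0146 g₀ = 0.1432 m/s²; r = 1.52 ft = 0.4633 m.
v = 0.2576 m/s

0.258 m/s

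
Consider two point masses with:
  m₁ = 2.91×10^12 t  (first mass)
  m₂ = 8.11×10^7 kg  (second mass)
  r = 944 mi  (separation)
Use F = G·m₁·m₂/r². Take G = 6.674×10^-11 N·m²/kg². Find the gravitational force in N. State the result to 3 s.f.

Directly: F = Gm₁m₂/r².
m₁ = 2.91×10^12 t = 2.910×10^15 kg; m₂ = 8.11×10^7 kg; r = 944 mi = 1.519×10^6 m; G = 6.674×10^-11 N·m²/kg².
F = 6.824 N

6.82 N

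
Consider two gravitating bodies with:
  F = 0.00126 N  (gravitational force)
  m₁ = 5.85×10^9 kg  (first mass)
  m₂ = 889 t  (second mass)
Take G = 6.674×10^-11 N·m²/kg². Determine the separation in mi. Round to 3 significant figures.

10.3 mi

From Newton's law of gravitation: r = √(G·m₁m₂/F).
F = 0.00126 N; m₁ = 5.85×10^9 kg; m₂ = 889 t = 8.890×10^5 kg; G = 6.674×10^-11 N·m²/kg².
r = 16597 m
16597 m × (1 mi / 1609 m) = 10.31 mi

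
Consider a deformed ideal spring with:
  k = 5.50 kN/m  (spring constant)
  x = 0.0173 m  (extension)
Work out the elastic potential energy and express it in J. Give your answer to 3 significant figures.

U is given directly by: U = ½kx².
k = 5.50 kN/m = 5500 N/m; x = 0.0173 m.
U = 0.8230 J  (the unit combination reduces to kg·m²/s² = J)

0.823 J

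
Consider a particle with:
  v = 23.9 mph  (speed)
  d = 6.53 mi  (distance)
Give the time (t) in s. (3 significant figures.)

Rearranging v = d/t for t: t = d/v.
v = 23.9 mph = 10.68 m/s; d = 6.53 mi = 10509 m.
t = 983.6 s

984 s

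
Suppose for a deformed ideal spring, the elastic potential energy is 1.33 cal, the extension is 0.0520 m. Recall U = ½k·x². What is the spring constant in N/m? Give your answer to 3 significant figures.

Solving U = ½k·x² for k: k = 2U/x².
U = 1.33 cal = 5.565 J; x = 0.0520 m.
k = 4116 N/m

4120 N/m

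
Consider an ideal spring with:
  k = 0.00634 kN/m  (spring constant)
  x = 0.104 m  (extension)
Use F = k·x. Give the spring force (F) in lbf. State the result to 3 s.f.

0.148 lbf

Directly: F = kx.
k = 0.00634 kN/m = 6.340 N/m; x = 0.104 m.
F = 0.6594 N
0.6594 N × (1 lbf / 4.448 N) = 0.1482 lbf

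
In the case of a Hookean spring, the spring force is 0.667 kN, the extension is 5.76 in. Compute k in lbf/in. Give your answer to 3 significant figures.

26.0 lbf/in

From Hooke's law: k = F/x.
F = 0.667 kN = 667.0 N; x = 5.76 in = 0.1463 m.
k = 4559 N/m
4559 N/m × (1 lbf/in / 175.1 N/m) = 26.03 lbf/in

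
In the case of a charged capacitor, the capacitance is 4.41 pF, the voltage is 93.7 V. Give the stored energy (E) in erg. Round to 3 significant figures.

0.194 erg

E is given directly by: E = ½CV².
C = 4.41 pF = 4.410×10^-12 F; V = 93.7 V.
E = 1.936×10^-8 J
1.936×10^-8 J × (1 erg / 1.000×10^-7 J) = 0.1936 erg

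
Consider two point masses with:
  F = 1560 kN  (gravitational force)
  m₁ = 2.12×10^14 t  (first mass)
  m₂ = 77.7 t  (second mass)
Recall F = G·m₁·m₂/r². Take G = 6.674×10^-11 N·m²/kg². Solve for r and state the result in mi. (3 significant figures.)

From Newton's law of gravitation: r = √(G·m₁m₂/F).
F = 1560 kN = 1.560×10^6 N; m₁ = 2.12×10^14 t = 2.120×10^17 kg; m₂ = 77.7 t = 77700 kg; G = 6.674×10^-11 N·m²/kg².
r = 839.5 m
839.5 m × (1 mi / 1609 m) = 0.5216 mi

0.522 mi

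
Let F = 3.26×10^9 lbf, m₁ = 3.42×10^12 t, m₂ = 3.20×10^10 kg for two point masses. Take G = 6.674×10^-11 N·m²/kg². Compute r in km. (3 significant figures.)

Rearranging: r = √(G·m₁m₂/F).
F = 3.26×10^9 lbf = 1.450×10^10 N; m₁ = 3.42×10^12 t = 3.420×10^15 kg; m₂ = 3.20×10^10 kg; G = 6.674×10^-11 N·m²/kg².
r = 709.7 m
709.7 m × (1 km / 1000 m) = 0.7097 km

0.710 km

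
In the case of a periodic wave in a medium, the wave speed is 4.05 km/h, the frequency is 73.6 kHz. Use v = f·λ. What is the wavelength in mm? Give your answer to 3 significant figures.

Solving v = f·λ for λ: λ = v/f.
v = 4.05 km/h = 1.125 m/s; f = 73.6 kHz = 73600 Hz.
λ = 1.529×10^-5 m
1.529×10^-5 m × (1 mm / 0.001000 m) = 0.01529 mm

0.0153 mm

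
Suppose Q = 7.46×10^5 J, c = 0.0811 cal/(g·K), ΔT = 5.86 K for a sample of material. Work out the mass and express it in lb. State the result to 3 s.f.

Rearranging Q = m·c·ΔT for m: m = Q/(c·ΔT).
Q = 7.46×10^5 J; c = 0.0811 cal/(g·K) = 339.3 J/(kg·K); ΔT = 5.86 K.
m = 375.2 kg
375.2 kg × (1 lb / 0.4536 kg) = 827.1 lb

827 lb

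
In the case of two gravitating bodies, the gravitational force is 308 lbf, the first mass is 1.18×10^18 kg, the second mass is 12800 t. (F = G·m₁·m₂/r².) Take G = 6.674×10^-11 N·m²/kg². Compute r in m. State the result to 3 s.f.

Rearranging F = G·m₁·m₂/r² for r: r = √(G·m₁m₂/F).
F = 308 lbf = 1370 N; m₁ = 1.18×10^18 kg; m₂ = 12800 t = 1.280×10^7 kg; G = 6.674×10^-11 N·m²/kg².
r = 8.578×10^5 m

8.58×10^5 m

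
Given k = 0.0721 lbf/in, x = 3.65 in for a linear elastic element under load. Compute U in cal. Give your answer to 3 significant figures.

0.0130 cal

U is given directly by: U = ½kx².
k = 0.0721 lbf/in = 12.63 N/m; x = 3.65 in = 0.09271 m.
U = 0.05426 J  (the unit combination reduces to kg·m²/s² = J)
0.05426 J × (1 cal / 4.184 J) = 0.01297 cal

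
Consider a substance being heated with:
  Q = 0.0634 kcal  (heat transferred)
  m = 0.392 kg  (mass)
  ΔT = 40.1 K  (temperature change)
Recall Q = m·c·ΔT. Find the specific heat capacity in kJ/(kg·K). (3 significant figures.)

Solving Q = m·c·ΔT for c: c = Q/(m·ΔT).
Q = 0.0634 kcal = 265.3 J; m = 0.392 kg; ΔT = 40.1 K.
c = 16.88 J/(kg·K)
16.88 J/(kg·K) × (1 kJ/(kg·K) / 1000 J/(kg·K)) = 0.01688 kJ/(kg·K)

0.0169 kJ/(kg·K)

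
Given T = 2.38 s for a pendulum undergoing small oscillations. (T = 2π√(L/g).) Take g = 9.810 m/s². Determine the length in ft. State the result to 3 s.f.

4.62 ft

Rearranging: L = g·(T/2π)².
T = 2.38 s; g = 9.810 m/s².
L = 1.408 m
1.408 m × (1 ft / 0.3048 m) = 4.618 ft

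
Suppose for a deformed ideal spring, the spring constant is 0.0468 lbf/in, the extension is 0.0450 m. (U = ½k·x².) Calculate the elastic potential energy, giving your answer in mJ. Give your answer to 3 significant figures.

8.30 mJ

U is given directly by: U = ½kx².
k = 0.0468 lbf/in = 8.196 N/m; x = 0.0450 m.
U = 0.008298 J  (the unit combination reduces to kg·m²/s² = J)
0.008298 J × (1 mJ / 0.001000 J) = 8.298 mJ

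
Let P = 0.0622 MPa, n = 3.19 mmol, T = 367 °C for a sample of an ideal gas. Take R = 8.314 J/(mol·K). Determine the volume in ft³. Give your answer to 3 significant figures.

0.00964 ft³

Rearranging PV = nRT for V: V = nRT/P.
P = 0.0622 MPa = 62200 Pa; n = 3.19 mmol = 0.003190 mol; T = 367 °C = 640.1 K; R = 8.314 J/(mol·K).
V = 2.730×10^-4 m³
2.730×10^-4 m³ × (1 ft³ / 0.02832 m³) = 0.009639 ft³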